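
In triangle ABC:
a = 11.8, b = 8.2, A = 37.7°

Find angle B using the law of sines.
a/sin(A) = b/sin(B)  ⇒  sin(B) = b·sin(A)/a = 8.2·sin(37.7°)/11.8
sin(37.7°) ≈ 0.611527
sin(B) ≈ 8.2·0.611527/11.8 ≈ 5.01452/11.8 ≈ 0.424959
B = arcsin(0.424959) ≈ 25.1481°
(Since b ≤ a we need B ≤ A, so the obtuse alternative 180° − 25.1481° ≈ 154.852° is rejected.)

B = 25.15°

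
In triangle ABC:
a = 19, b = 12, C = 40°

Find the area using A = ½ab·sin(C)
A = ½·a·b·sin(C) = ½·19·12·sin(40°)
sin(40°) ≈ 0.642788
A ≈ ½·228·0.642788 = 114·0.642788 ≈ 73.2778

Area = 73.28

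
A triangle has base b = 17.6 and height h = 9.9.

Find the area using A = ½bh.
A = ½·b·h = ½·17.6·9.9 = ½·174.24 = 87.12

Area = 87.12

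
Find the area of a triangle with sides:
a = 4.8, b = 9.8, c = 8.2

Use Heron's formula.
s = (4.8 + 9.8 + 8.2)/2 = 22.8/2 = 11.4
s − a = 6.6, s − b = 1.6, s − c = 3.2
s(s−a)(s−b)(s−c) = 11.4·6.6·1.6·3.2 ≈ 385.229
Area = √385.229 ≈ 19.6272

Area = 19.63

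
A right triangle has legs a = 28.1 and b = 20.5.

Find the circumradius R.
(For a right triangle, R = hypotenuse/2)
Hypotenuse c = √(a² + b²) = √(789.61 + 420.25) = √1209.86 ≈ 34.783
R = c/2 ≈ 34.783/2 ≈ 17.3915

R = 17.39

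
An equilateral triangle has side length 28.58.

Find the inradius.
r = Area/s with s the semi-perimeter.
Area = (√3/4)·28.58² = (√3/4)·816.8164 ≈ 0.433013·816.8164 ≈ 353.692
s = 3·28.58/2 = 42.87
r ≈ 353.692/42.87 ≈ 8.25034
(Equivalently r = side/(2√3) = 28.58/3.4641 ≈ 8.25034.)

r = 8.25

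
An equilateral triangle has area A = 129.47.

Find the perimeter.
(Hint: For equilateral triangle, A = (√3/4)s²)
A = (√3/4)s²  ⇒  s² = 4A/√3 = 4·129.47/√3 = 517.88/1.73205 ≈ 298.998
s ≈ √298.998 ≈ 17.2916
Perimeter = 3s ≈ 3·17.2916 ≈ 51.8747

Perimeter = 51.87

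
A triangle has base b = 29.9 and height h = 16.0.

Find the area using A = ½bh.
A = ½·b·h = ½·29.9·16.0 = ½·478.4 = 239.2

Area = 239.2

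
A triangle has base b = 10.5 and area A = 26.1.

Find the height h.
A = ½·b·h  ⇒  h = 2A/b = 2·26.1/10.5 = 52.2/10.5 ≈ 4.97143

h = 4.971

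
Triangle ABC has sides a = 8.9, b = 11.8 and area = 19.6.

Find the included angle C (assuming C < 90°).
Area = ½·a·b·sin(C)  ⇒  sin(C) = 2·Area/(a·b) = 2·19.6/(8.9·11.8) = 39.2/105.02 ≈ 0.373262
C = arcsin(0.373262) ≈ 21.9169° (taking the acute solution since C < 90°)

C = 21.92°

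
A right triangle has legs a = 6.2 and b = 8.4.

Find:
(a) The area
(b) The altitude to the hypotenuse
(a) The legs are perpendicular, so Area = ½·a·b = ½·6.2·8.4 = ½·52.08 = 26.04
(b) Hypotenuse c = √(a² + b²) = √(38.44 + 70.56) = √109 ≈ 10.4403
    Area = ½·c·h_c  ⇒  h_c = 2·Area/c = 52.08/10.4403 ≈ 4.98836

Area = 26.04, h_c = 4.988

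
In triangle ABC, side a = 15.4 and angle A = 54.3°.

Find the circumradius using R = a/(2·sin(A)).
R = a/(2·sin(A)) = 15.4/(2·sin(54.3°))
sin(54.3°) ≈ 0.812084
R ≈ 15.4/(2·0.812084) = 15.4/1.62417 ≈ 9.48178

R = 9.482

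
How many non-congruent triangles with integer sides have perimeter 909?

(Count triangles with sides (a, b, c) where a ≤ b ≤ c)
Let a ≤ b ≤ c with a + b + c = 909. The only binding inequality is a + b > c, i.e. 909 − c > c, so c < 909/2; and c ≥ 909/3 since c is the largest side.
So 303 ≤ c ≤ 454. For each c, b runs from ⌈(909 − c)/2⌉ up to c (then a = 909 − b − c satisfies 1 ≤ a ≤ b automatically), giving c − ⌈(909 − c)/2⌉ + 1 choices.
Summing over c: 1 + 2 + 4 + 5 + … + 226 + 227  (152 terms, c = 303, …, 454) = 17328
Check (closed form: nearest integer to p²/48 for even p, (p+3)²/48 for odd p): (909+3)²/48 = 912²/48 = 831744/48 ≈ 17328.00 → 17328

17328 triangles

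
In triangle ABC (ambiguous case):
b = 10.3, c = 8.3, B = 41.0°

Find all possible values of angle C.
b/sin(B) = c/sin(C)  ⇒  sin(C) = c·sin(B)/b = 8.3·sin(41.0°)/10.3
sin(41.0°) ≈ 0.656059
sin(C) ≈ 8.3·0.656059/10.3 ≈ 5.44529/10.3 ≈ 0.528669
Candidate 1: C₁ = arcsin(0.528669) ≈ 31.9156°  →  A = 180° − 41.0° − 31.9156° ≈ 107.084° > 0, valid
Candidate 2: C₂ = 180° − C₁ ≈ 148.084°  →  A = 180° − 41.0° − 148.084° ≈ -9.0844° ≤ 0, not a valid triangle

C = 31.92° (one solution)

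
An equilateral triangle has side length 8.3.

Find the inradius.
r = Area/s with s the semi-perimeter.
Area = (√3/4)·8.3² = (√3/4)·68.89 ≈ 0.433013·68.89 ≈ 29.8302
s = 3·8.3/2 = 12.45
r ≈ 29.8302/12.45 ≈ 2.396
(Equivalently r = side/(2√3) = 8.3/3.4641 ≈ 2.396.)

r = 2.396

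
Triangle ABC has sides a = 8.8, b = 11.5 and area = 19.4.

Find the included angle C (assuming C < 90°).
Area = ½·a·b·sin(C)  ⇒  sin(C) = 2·Area/(a·b) = 2·19.4/(8.8·11.5) = 38.8/101.2 ≈ 0.383399
C = arcsin(0.383399) ≈ 22.5444° (taking the acute solution since C < 90°)

C = 22.54°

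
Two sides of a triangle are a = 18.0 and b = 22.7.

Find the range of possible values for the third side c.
Triangle inequality: |a − b| < c < a + b
|a − b| = |18.0 − 22.7| = 4.7
a + b = 18.0 + 22.7 = 40.7

4.7 < c < 40.7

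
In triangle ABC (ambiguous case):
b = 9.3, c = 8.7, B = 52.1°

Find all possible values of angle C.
b/sin(B) = c/sin(C)  ⇒  sin(C) = c·sin(B)/b = 8.7·sin(52.1°)/9.3
sin(52.1°) ≈ 0.789084
sin(C) ≈ 8.7·0.789084/9.3 ≈ 6.86503/9.3 ≈ 0.738175
Candidate 1: C₁ = arcsin(0.738175) ≈ 47.5762°  →  A = 180° − 52.1° − 47.5762° ≈ 80.3238° > 0, valid
Candidate 2: C₂ = 180° − C₁ ≈ 132.424°  →  A = 180° − 52.1° − 132.424° ≈ -4.5238° ≤ 0, not a valid triangle

C = 47.58° (one solution)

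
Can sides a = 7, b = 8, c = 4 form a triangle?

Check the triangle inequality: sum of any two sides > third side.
a + b vs c: 7 + 8 = 15 > 4  ✓
a + c vs b: 7 + 4 = 11 > 8  ✓
b + c vs a: 8 + 4 = 12 > 7  ✓

Yes, triangle inequality satisfied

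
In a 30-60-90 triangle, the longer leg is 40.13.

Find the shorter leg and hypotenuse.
In a 30-60-90 triangle the sides are in ratio 1 : √3 : 2, so short leg = long leg/√3 and hypotenuse = 2·(short leg).
Short leg = 40.13/√3 ≈ 40.13/1.73205 ≈ 23.1691
Hypotenuse = 2·23.1691 ≈ 46.3381

Short leg = 23.17, Hypotenuse = 46.34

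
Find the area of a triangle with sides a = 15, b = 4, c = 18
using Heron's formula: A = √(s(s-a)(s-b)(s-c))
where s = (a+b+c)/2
s = (15 + 4 + 18)/2 = 37/2 = 18.5
s − a = 3.5, s − b = 14.5, s − c = 0.5
s(s−a)(s−b)(s−c) = 18.5·3.5·14.5·0.5 = 469.4375
Area = √469.4375 ≈ 21.6665

s = 18.5, Area = 21.67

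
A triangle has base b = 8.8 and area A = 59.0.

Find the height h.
A = ½·b·h  ⇒  h = 2A/b = 2·59.0/8.8 = 118/8.8 ≈ 13.4091

h = 13.41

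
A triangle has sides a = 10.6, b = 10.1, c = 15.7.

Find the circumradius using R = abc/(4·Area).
First find the area with Heron's formula.
s = (10.6 + 10.1 + 15.7)/2 = 18.2
Area = √(s(s−a)(s−b)(s−c)) = √(18.2·7.6·8.1·2.5) ≈ √2800.98 ≈ 52.9243
abc = 10.6·10.1·15.7 = 1680.842
R = abc/(4·Area) ≈ 1680.842/(4·52.9243) = 1680.842/211.697 ≈ 7.93984

R = 7.94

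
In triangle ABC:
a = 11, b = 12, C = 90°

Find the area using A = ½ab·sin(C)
A = ½·a·b·sin(C) = ½·11·12·sin(90°)
sin(90°) ≈ 1
A ≈ ½·132·1 = 66·1 ≈ 66

Area = 66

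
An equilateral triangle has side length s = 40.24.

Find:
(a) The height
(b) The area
(a) The height splits the triangle into two 30-60-90 halves: h = s·√3/2 = 40.24·1.73205/2 ≈ 69.6977/2 ≈ 34.8489
(b) Area = (√3/4)·s² = (√3/4)·40.24² = (√3/4)·1619.2576 ≈ 0.433013·1619.2576 ≈ 701.159

Height = 34.85, Area = 701.2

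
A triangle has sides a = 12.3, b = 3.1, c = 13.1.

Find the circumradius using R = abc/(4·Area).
First find the area with Heron's formula.
s = (12.3 + 3.1 + 13.1)/2 = 14.25
Area = √(s(s−a)(s−b)(s−c)) = √(14.25·1.95·11.15·1.15) ≈ √356.305 ≈ 18.876
abc = 12.3·3.1·13.1 = 499.503
R = abc/(4·Area) ≈ 499.503/(4·18.876) = 499.503/75.5042 ≈ 6.61557

R = 6.616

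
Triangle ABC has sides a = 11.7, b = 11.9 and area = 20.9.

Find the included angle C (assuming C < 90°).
Area = ½·a·b·sin(C)  ⇒  sin(C) = 2·Area/(a·b) = 2·20.9/(11.7·11.9) = 41.8/139.23 ≈ 0.300223
C = arcsin(0.300223) ≈ 17.471° (taking the acute solution since C < 90°)

C = 17.47°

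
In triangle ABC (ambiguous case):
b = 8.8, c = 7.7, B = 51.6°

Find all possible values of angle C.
b/sin(B) = c/sin(C)  ⇒  sin(C) = c·sin(B)/b = 7.7·sin(51.6°)/8.8
sin(51.6°) ≈ 0.783693
sin(C) ≈ 7.7·0.783693/8.8 ≈ 6.03444/8.8 ≈ 0.685732
Candidate 1: C₁ = arcsin(0.685732) ≈ 43.2932°  →  A = 180° − 51.6° − 43.2932° ≈ 85.1068° > 0, valid
Candidate 2: C₂ = 180° − C₁ ≈ 136.707°  →  A = 180° − 51.6° − 136.707° ≈ -8.3068° ≤ 0, not a valid triangle

C = 43.29° (one solution)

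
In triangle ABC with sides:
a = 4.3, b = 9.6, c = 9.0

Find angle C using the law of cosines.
c² = a² + b² − 2ab·cos(C)  ⇒  cos(C) = (a² + b² − c²)/(2ab)
cos(C) = (4.3² + 9.6² − 9.0²)/(2·4.3·9.6) = (18.49 + 92.16 − 81)/82.56 = 29.65/82.56 ≈ 0.359133
C = arccos(0.359133) ≈ 68.9531°

C = 68.95°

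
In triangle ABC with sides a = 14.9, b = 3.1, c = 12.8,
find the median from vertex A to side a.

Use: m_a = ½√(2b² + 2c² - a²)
m_a = ½√(2·3.1² + 2·12.8² − 14.9²) = ½√(2·9.61 + 2·163.84 − 222.01) = ½√(19.22 + 327.68 − 222.01) = ½√124.89
√124.89 ≈ 11.1754, so m_a ≈ 5.58771

m_a = 5.588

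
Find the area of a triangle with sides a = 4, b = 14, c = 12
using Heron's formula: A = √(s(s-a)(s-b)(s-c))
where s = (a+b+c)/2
s = (4 + 14 + 12)/2 = 30/2 = 15
s − a = 11, s − b = 1, s − c = 3
s(s−a)(s−b)(s−c) = 15·11·1·3 = 495
Area = √495 ≈ 22.2486

s = 15.0, Area = 22.25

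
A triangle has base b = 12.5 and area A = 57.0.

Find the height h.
A = ½·b·h  ⇒  h = 2A/b = 2·57.0/12.5 = 114/12.5 ≈ 9.12

h = 9.12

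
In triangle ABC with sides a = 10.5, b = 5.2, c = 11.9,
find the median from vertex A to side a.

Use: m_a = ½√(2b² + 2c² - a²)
m_a = ½√(2·5.2² + 2·11.9² − 10.5²) = ½√(2·27.04 + 2·141.61 − 110.25) = ½√(54.08 + 283.22 − 110.25) = ½√227.05
√227.05 ≈ 15.0682, so m_a ≈ 7.53409

m_a = 7.534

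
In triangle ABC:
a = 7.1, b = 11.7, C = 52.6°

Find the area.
Two sides and the included angle (SAS): A = ½·a·b·sin(C) = ½·7.1·11.7·sin(52.6°)
sin(52.6°) ≈ 0.794415
A ≈ ½·83.07·0.794415 = 41.535·0.794415 ≈ 32.996

Area = 33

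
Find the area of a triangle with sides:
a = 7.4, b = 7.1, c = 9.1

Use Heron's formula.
s = (7.4 + 7.1 + 9.1)/2 = 23.6/2 = 11.8
s − a = 4.4, s − b = 4.7, s − c = 2.7
s(s−a)(s−b)(s−c) = 11.8·4.4·4.7·2.7 ≈ 658.865
Area = √658.865 ≈ 25.6684

Area = 25.67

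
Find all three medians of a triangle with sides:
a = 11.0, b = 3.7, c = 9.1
Median formula: m_a = ½√(2b² + 2c² − a²) (and cyclically). a² = 121, b² = 13.69, c² = 82.81.
m_a = ½√(2·13.69 + 2·82.81 − 121) = ½√72 ≈ ½·8.48528 ≈ 4.24264
m_b = ½√(2·121 + 2·82.81 − 13.69) = ½√393.93 ≈ ½·19.8477 ≈ 9.92383
m_c = ½√(2·121 + 2·13.69 − 82.81) = ½√186.57 ≈ ½·13.6591 ≈ 6.82953

m_a = 4.243, m_b = 9.924, m_c = 6.83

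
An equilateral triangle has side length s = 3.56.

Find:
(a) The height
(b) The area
(a) The height splits the triangle into two 30-60-90 halves: h = s·√3/2 = 3.56·1.73205/2 ≈ 6.1661/2 ≈ 3.08305
(b) Area = (√3/4)·s² = (√3/4)·3.56² = (√3/4)·12.6736 ≈ 0.433013·12.6736 ≈ 5.48783

Height = 3.083, Area = 5.488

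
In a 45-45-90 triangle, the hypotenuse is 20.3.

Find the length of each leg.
In a 45-45-90 triangle hypotenuse = leg·√2, so leg = hypotenuse/√2.
Leg = 20.3/√2 ≈ 20.3/1.41421 ≈ 14.3543

Each leg = 14.35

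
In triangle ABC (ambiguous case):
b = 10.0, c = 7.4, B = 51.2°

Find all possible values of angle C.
b/sin(B) = c/sin(C)  ⇒  sin(C) = c·sin(B)/b = 7.4·sin(51.2°)/10.0
sin(51.2°) ≈ 0.779338
sin(C) ≈ 7.4·0.779338/10.0 ≈ 5.7671/10.0 ≈ 0.57671
Candidate 1: C₁ = arcsin(0.57671) ≈ 35.2195°  →  A = 180° − 51.2° − 35.2195° ≈ 93.5805° > 0, valid
Candidate 2: C₂ = 180° − C₁ ≈ 144.781°  →  A = 180° − 51.2° − 144.781° ≈ -15.9805° ≤ 0, not a valid triangle

C = 35.22° (one solution)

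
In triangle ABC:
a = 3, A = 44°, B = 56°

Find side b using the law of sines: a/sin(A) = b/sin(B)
a/sin(A) = b/sin(B)  ⇒  b = a·sin(B)/sin(A) = 3·sin(56°)/sin(44°)
sin(56°) ≈ 0.829038, sin(44°) ≈ 0.694658
b ≈ 3·0.829038/0.694658 ≈ 2.48711/0.694658 ≈ 3.58034

b = 3.58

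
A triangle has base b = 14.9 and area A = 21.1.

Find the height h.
A = ½·b·h  ⇒  h = 2A/b = 2·21.1/14.9 = 42.2/14.9 ≈ 2.83221

h = 2.832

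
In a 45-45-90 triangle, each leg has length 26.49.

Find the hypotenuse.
In a 45-45-90 triangle the sides are in ratio 1 : 1 : √2, so hypotenuse = leg·√2.
Hypotenuse = 26.49·√2 ≈ 26.49·1.41421 ≈ 37.4625

Hypotenuse = 26.49√2 = 37.46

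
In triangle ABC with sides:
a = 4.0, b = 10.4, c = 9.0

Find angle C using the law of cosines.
c² = a² + b² − 2ab·cos(C)  ⇒  cos(C) = (a² + b² − c²)/(2ab)
cos(C) = (4.0² + 10.4² − 9.0²)/(2·4.0·10.4) = (16 + 108.16 − 81)/83.2 = 43.16/83.2 ≈ 0.51875
C = arccos(0.51875) ≈ 58.7516°

C = 58.75°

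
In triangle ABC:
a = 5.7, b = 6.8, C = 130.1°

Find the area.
Two sides and the included angle (SAS): A = ½·a·b·sin(C) = ½·5.7·6.8·sin(130.1°)
sin(130.1°) ≈ 0.764921
A ≈ ½·38.76·0.764921 = 19.38·0.764921 ≈ 14.8242

Area = 14.82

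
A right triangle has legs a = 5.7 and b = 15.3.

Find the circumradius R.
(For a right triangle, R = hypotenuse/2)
Hypotenuse c = √(a² + b²) = √(32.49 + 234.09) = √266.58 ≈ 16.3273
R = c/2 ≈ 16.3273/2 ≈ 8.16364

R = 8.164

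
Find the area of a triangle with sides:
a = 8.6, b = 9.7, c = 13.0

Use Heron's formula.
s = (8.6 + 9.7 + 13.0)/2 = 31.3/2 = 15.65
s − a = 7.05, s − b = 5.95, s − c = 2.65
s(s−a)(s−b)(s−c) = 15.65·7.05·5.95·2.65 ≈ 1739.67
Area = √1739.67 ≈ 41.7093

Area = 41.71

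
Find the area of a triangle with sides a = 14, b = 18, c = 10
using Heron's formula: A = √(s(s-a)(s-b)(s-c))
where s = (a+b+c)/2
s = (14 + 18 + 10)/2 = 42/2 = 21
s − a = 7, s − b = 3, s − c = 11
s(s−a)(s−b)(s−c) = 21·7·3·11 = 4851
Area = √4851 ≈ 69.6491

s = 21.0, Area = 69.65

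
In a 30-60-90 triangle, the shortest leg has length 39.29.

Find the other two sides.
In a 30-60-90 triangle the sides are in ratio 1 : √3 : 2 (short leg : long leg : hypotenuse).
Long leg = 39.29·√3 ≈ 39.29·1.73205 ≈ 68.0523
Hypotenuse = 2·39.29 = 78.58

Long leg = 39.29√3 = 68.05, Hypotenuse = 78.58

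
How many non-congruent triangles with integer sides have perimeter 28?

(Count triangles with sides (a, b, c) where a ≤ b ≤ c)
Let a ≤ b ≤ c with a + b + c = 28. The only binding inequality is a + b > c, i.e. 28 − c > c, so c < 28/2; and c ≥ 28/3 since c is the largest side.
So 10 ≤ c ≤ 13. For each c, b runs from ⌈(28 − c)/2⌉ up to c (then a = 28 − b − c satisfies 1 ≤ a ≤ b automatically), giving c − ⌈(28 − c)/2⌉ + 1 choices.
Summing over c: 2 + 3 + 5 + 6 = 16
Check (closed form: nearest integer to p²/48 for even p, (p+3)²/48 for odd p): 28²/48 = 784/48 ≈ 16.33 → 16

16 triangles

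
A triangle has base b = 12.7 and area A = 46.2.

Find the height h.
A = ½·b·h  ⇒  h = 2A/b = 2·46.2/12.7 = 92.4/12.7 ≈ 7.27559

h = 7.276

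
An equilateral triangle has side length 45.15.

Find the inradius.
r = Area/s with s the semi-perimeter.
Area = (√3/4)·45.15² = (√3/4)·2038.5225 ≈ 0.433013·2038.5225 ≈ 882.706
s = 3·45.15/2 = 67.725
r ≈ 882.706/67.725 ≈ 13.0337
(Equivalently r = side/(2√3) = 45.15/3.4641 ≈ 13.0337.)

r = 13.03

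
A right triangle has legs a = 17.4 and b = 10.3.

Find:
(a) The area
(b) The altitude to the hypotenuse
(a) The legs are perpendicular, so Area = ½·a·b = ½·17.4·10.3 = ½·179.22 = 89.61
(b) Hypotenuse c = √(a² + b²) = √(302.76 + 106.09) = √408.85 ≈ 20.22
    Area = ½·c·h_c  ⇒  h_c = 2·Area/c = 179.22/20.22 ≈ 8.86348

Area = 89.61, h_c = 8.863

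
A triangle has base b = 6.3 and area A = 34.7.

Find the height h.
A = ½·b·h  ⇒  h = 2A/b = 2·34.7/6.3 = 69.4/6.3 ≈ 11.0159

h = 11.02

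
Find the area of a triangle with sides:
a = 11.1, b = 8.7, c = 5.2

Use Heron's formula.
s = (11.1 + 8.7 + 5.2)/2 = 25/2 = 12.5
s − a = 1.4, s − b = 3.8, s − c = 7.3
s(s−a)(s−b)(s−c) = 12.5·1.4·3.8·7.3 ≈ 485.45
Area = √485.45 ≈ 22.0329

Area = 22.03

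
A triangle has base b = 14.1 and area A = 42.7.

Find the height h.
A = ½·b·h  ⇒  h = 2A/b = 2·42.7/14.1 = 85.4/14.1 ≈ 6.05674

h = 6.057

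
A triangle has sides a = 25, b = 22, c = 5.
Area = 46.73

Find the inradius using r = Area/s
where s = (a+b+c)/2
s = (25 + 22 + 5)/2 = 52/2 = 26
r = Area/s = 46.73/26 ≈ 1.79731

r = 1.797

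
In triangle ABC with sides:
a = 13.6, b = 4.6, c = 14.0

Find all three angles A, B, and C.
Law of cosines for each angle (a² = 184.96, b² = 21.16, c² = 196):
cos(A) = (b² + c² − a²)/(2bc) = (21.16 + 196 − 184.96)/(2·4.6·14.0) = 32.2/128.8 ≈ 0.25  ⇒  A ≈ 75.5225°
cos(B) = (a² + c² − b²)/(2ac) = (184.96 + 196 − 21.16)/(2·13.6·14.0) = 359.8/380.8 ≈ 0.944853  ⇒  B ≈ 19.1168°
cos(C) = (a² + b² − c²)/(2ab) = (184.96 + 21.16 − 196)/(2·13.6·4.6) = 10.12/125.12 ≈ 0.0808824  ⇒  C ≈ 85.3607°
Check: A + B + C ≈ 180°

A = 75.52°, B = 19.12°, C = 85.36°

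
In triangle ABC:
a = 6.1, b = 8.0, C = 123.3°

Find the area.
Two sides and the included angle (SAS): A = ½·a·b·sin(C) = ½·6.1·8.0·sin(123.3°)
sin(123.3°) ≈ 0.835807
A ≈ ½·48.8·0.835807 = 24.4·0.835807 ≈ 20.3937

Area = 20.39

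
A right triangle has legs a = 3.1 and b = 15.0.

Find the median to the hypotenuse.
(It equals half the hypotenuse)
Hypotenuse c = √(a² + b²) = √(9.61 + 225) = √234.61 ≈ 15.317
Median to hypotenuse = c/2 ≈ 15.317/2 ≈ 7.65849

Median = 7.658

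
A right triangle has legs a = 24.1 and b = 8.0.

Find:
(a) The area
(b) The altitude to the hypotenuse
(a) The legs are perpendicular, so Area = ½·a·b = ½·24.1·8.0 = ½·192.8 = 96.4
(b) Hypotenuse c = √(a² + b²) = √(580.81 + 64) = √644.81 ≈ 25.3931
    Area = ½·c·h_c  ⇒  h_c = 2·Area/c = 192.8/25.3931 ≈ 7.59261

Area = 96.4, h_c = 7.593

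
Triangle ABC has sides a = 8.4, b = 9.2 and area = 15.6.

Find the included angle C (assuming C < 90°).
Area = ½·a·b·sin(C)  ⇒  sin(C) = 2·Area/(a·b) = 2·15.6/(8.4·9.2) = 31.2/77.28 ≈ 0.403727
C = arcsin(0.403727) ≈ 23.8114° (taking the acute solution since C < 90°)

C = 23.81°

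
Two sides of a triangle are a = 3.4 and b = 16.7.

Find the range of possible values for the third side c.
Triangle inequality: |a − b| < c < a + b
|a − b| = |3.4 − 16.7| = 13.3
a + b = 3.4 + 16.7 = 20.1

13.3 < c < 20.1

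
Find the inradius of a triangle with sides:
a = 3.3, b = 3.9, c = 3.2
r = Area/s where s is the semi-perimeter.
s = (3.3 + 3.9 + 3.2)/2 = 10.4/2 = 5.2
Area = √(s(s−a)(s−b)(s−c)) = √(5.2·1.9·1.3·2) ≈ √25.688 ≈ 5.06833
r ≈ 5.06833/5.2 ≈ 0.974679

r = 0.9747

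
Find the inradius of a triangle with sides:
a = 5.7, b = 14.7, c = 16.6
r = Area/s where s is the semi-perimeter.
s = (5.7 + 14.7 + 16.6)/2 = 37/2 = 18.5
Area = √(s(s−a)(s−b)(s−c)) = √(18.5·12.8·3.8·1.9) ≈ √1709.7 ≈ 41.3485
r ≈ 41.3485/18.5 ≈ 2.23505

r = 2.235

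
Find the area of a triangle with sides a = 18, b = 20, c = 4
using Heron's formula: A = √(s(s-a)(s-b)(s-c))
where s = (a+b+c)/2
s = (18 + 20 + 4)/2 = 42/2 = 21
s − a = 3, s − b = 1, s − c = 17
s(s−a)(s−b)(s−c) = 21·3·1·17 = 1071
Area = √1071 ≈ 32.7261

s = 21.0, Area = 32.73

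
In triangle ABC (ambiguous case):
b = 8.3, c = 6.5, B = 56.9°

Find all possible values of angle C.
b/sin(B) = c/sin(C)  ⇒  sin(C) = c·sin(B)/b = 6.5·sin(56.9°)/8.3
sin(56.9°) ≈ 0.837719
sin(C) ≈ 6.5·0.837719/8.3 ≈ 5.44517/8.3 ≈ 0.656045
Candidate 1: C₁ = arcsin(0.656045) ≈ 40.9989°  →  A = 180° − 56.9° − 40.9989° ≈ 82.1011° > 0, valid
Candidate 2: C₂ = 180° − C₁ ≈ 139.001°  →  A = 180° − 56.9° − 139.001° ≈ -15.9011° ≤ 0, not a valid triangle

C = 41° (one solution)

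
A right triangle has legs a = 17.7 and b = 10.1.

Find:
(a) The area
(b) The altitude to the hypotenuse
(a) The legs are perpendicular, so Area = ½·a·b = ½·17.7·10.1 = ½·178.77 = 89.385
(b) Hypotenuse c = √(a² + b²) = √(313.29 + 102.01) = √415.3 ≈ 20.3789
    Area = ½·c·h_c  ⇒  h_c = 2·Area/c = 178.77/20.3789 ≈ 8.7723

Area = 89.385, h_c = 8.772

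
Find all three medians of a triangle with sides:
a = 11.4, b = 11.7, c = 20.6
Median formula: m_a = ½√(2b² + 2c² − a²) (and cyclically). a² = 129.96, b² = 136.89, c² = 424.36.
m_a = ½√(2·136.89 + 2·424.36 − 129.96) = ½√992.54 ≈ ½·31.5046 ≈ 15.7523
m_b = ½√(2·129.96 + 2·424.36 − 136.89) = ½√971.75 ≈ ½·31.1729 ≈ 15.5865
m_c = ½√(2·129.96 + 2·136.89 − 424.36) = ½√109.34 ≈ ½·10.4566 ≈ 5.22829

m_a = 15.75, m_b = 15.59, m_c = 5.228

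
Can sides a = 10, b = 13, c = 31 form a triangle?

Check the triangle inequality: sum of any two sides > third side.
a + b vs c: 10 + 13 = 23 ≤ 31  ✗
a + c vs b: 10 + 31 = 41 > 13  ✓
b + c vs a: 13 + 31 = 44 > 10  ✓

No: 10 + 13 = 23 is not > 31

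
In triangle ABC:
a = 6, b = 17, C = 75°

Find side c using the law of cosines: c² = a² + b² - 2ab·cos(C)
c² = 6² + 17² − 2·6·17·cos(75°)
cos(75°) ≈ 0.258819
c² ≈ 36 + 289 − 204·(0.258819) ≈ 325 − 52.7991 ≈ 272.201
c ≈ √272.201 ≈ 16.4985

c = 16.5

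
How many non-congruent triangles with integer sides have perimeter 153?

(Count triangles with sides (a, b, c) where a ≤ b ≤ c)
Let a ≤ b ≤ c with a + b + c = 153. The only binding inequality is a + b > c, i.e. 153 − c > c, so c < 153/2; and c ≥ 153/3 since c is the largest side.
So 51 ≤ c ≤ 76. For each c, b runs from ⌈(153 − c)/2⌉ up to c (then a = 153 − b − c satisfies 1 ≤ a ≤ b automatically), giving c − ⌈(153 − c)/2⌉ + 1 choices.
Summing over c: 1 + 2 + 4 + 5 + … + 37 + 38  (26 terms, c = 51, …, 76) = 507
Check (closed form: nearest integer to p²/48 for even p, (p+3)²/48 for odd p): (153+3)²/48 = 156²/48 = 24336/48 ≈ 507.00 → 507

507 triangles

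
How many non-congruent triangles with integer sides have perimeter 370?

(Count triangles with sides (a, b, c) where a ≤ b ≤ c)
Let a ≤ b ≤ c with a + b + c = 370. The only binding inequality is a + b > c, i.e. 370 − c > c, so c < 370/2; and c ≥ 370/3 since c is the largest side.
So 124 ≤ c ≤ 184. For each c, b runs from ⌈(370 − c)/2⌉ up to c (then a = 370 − b − c satisfies 1 ≤ a ≤ b automatically), giving c − ⌈(370 − c)/2⌉ + 1 choices.
Summing over c: 2 + 3 + 5 + 6 + … + 90 + 92  (61 terms, c = 124, …, 184) = 2852
Check (closed form: nearest integer to p²/48 for even p, (p+3)²/48 for odd p): 370²/48 = 136900/48 ≈ 2852.08 → 2852

2852 triangles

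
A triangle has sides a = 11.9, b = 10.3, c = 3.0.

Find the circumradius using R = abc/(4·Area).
First find the area with Heron's formula.
s = (11.9 + 10.3 + 3.0)/2 = 12.6
Area = √(s(s−a)(s−b)(s−c)) = √(12.6·0.7·2.3·9.6) ≈ √194.746 ≈ 13.9551
abc = 11.9·10.3·3.0 = 367.71
R = abc/(4·Area) ≈ 367.71/(4·13.9551) = 367.71/55.8205 ≈ 6.58736

R = 6.587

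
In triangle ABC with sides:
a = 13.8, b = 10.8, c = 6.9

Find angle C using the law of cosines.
c² = a² + b² − 2ab·cos(C)  ⇒  cos(C) = (a² + b² − c²)/(2ab)
cos(C) = (13.8² + 10.8² − 6.9²)/(2·13.8·10.8) = (190.44 + 116.64 − 47.61)/298.08 = 259.47/298.08 ≈ 0.870471
C = arccos(0.870471) ≈ 29.4866°

C = 29.49°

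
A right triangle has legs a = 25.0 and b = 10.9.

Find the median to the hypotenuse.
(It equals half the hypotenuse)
Hypotenuse c = √(a² + b²) = √(625 + 118.81) = √743.81 ≈ 27.2729
Median to hypotenuse = c/2 ≈ 27.2729/2 ≈ 13.6364

Median = 13.64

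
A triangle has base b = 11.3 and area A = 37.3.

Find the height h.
A = ½·b·h  ⇒  h = 2A/b = 2·37.3/11.3 = 74.6/11.3 ≈ 6.60177

h = 6.602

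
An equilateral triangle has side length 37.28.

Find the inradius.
r = Area/s with s the semi-perimeter.
Area = (√3/4)·37.28² = (√3/4)·1389.7984 ≈ 0.433013·1389.7984 ≈ 601.8
s = 3·37.28/2 = 55.92
r ≈ 601.8/55.92 ≈ 10.7618
(Equivalently r = side/(2√3) = 37.28/3.4641 ≈ 10.7618.)

r = 10.76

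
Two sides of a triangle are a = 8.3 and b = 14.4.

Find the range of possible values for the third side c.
Triangle inequality: |a − b| < c < a + b
|a − b| = |8.3 − 14.4| = 6.1
a + b = 8.3 + 14.4 = 22.7

6.1 < c < 22.7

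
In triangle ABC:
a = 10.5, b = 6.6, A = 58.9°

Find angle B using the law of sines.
a/sin(A) = b/sin(B)  ⇒  sin(B) = b·sin(A)/a = 6.6·sin(58.9°)/10.5
sin(58.9°) ≈ 0.856267
sin(B) ≈ 6.6·0.856267/10.5 ≈ 5.65136/10.5 ≈ 0.538225
B = arcsin(0.538225) ≈ 32.5629°
(Since b ≤ a we need B ≤ A, so the obtuse alternative 180° − 32.5629° ≈ 147.437° is rejected.)

B = 32.56°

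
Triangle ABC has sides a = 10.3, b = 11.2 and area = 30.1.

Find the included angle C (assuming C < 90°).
Area = ½·a·b·sin(C)  ⇒  sin(C) = 2·Area/(a·b) = 2·30.1/(10.3·11.2) = 60.2/115.36 ≈ 0.521845
C = arcsin(0.521845) ≈ 31.4561° (taking the acute solution since C < 90°)

C = 31.46°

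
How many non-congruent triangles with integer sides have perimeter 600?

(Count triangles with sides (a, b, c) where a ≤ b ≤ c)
Let a ≤ b ≤ c with a + b + c = 600. The only binding inequality is a + b > c, i.e. 600 − c > c, so c < 600/2; and c ≥ 600/3 since c is the largest side.
So 200 ≤ c ≤ 299. For each c, b runs from ⌈(600 − c)/2⌉ up to c (then a = 600 − b − c satisfies 1 ≤ a ≤ b automatically), giving c − ⌈(600 − c)/2⌉ + 1 choices.
Summing over c: 1 + 2 + 4 + 5 + … + 148 + 149  (100 terms, c = 200, …, 299) = 7500
Check (closed form: nearest integer to p²/48 for even p, (p+3)²/48 for odd p): 600²/48 = 360000/48 ≈ 7500.00 → 7500

7500 triangles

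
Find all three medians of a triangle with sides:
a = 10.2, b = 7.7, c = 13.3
Median formula: m_a = ½√(2b² + 2c² − a²) (and cyclically). a² = 104.04, b² = 59.29, c² = 176.89.
m_a = ½√(2·59.29 + 2·176.89 − 104.04) = ½√368.32 ≈ ½·19.1917 ≈ 9.59583
m_b = ½√(2·104.04 + 2·176.89 − 59.29) = ½√502.57 ≈ ½·22.4181 ≈ 11.209
m_c = ½√(2·104.04 + 2·59.29 − 176.89) = ½√149.77 ≈ ½·12.2381 ≈ 6.11903

m_a = 9.596, m_b = 11.21, m_c = 6.119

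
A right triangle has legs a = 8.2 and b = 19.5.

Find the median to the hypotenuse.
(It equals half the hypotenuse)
Hypotenuse c = √(a² + b²) = √(67.24 + 380.25) = √447.49 ≈ 21.154
Median to hypotenuse = c/2 ≈ 21.154/2 ≈ 10.577

Median = 10.58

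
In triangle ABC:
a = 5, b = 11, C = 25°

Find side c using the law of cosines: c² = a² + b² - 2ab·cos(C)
c² = 5² + 11² − 2·5·11·cos(25°)
cos(25°) ≈ 0.906308
c² ≈ 25 + 121 − 110·(0.906308) ≈ 146 − 99.6939 ≈ 46.3061
c ≈ √46.3061 ≈ 6.80486

c = 6.805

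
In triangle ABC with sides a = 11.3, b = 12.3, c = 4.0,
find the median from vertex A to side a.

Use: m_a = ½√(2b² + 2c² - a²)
m_a = ½√(2·12.3² + 2·4.0² − 11.3²) = ½√(2·151.29 + 2·16 − 127.69) = ½√(302.58 + 32 − 127.69) = ½√206.89
√206.89 ≈ 14.3837, so m_a ≈ 7.19184

m_a = 7.192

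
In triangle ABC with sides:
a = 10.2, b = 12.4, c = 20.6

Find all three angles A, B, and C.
Law of cosines for each angle (a² = 104.04, b² = 153.76, c² = 424.36):
cos(A) = (b² + c² − a²)/(2bc) = (153.76 + 424.36 − 104.04)/(2·12.4·20.6) = 474.08/510.88 ≈ 0.927967  ⇒  A ≈ 21.8798°
cos(B) = (a² + c² − b²)/(2ac) = (104.04 + 424.36 − 153.76)/(2·10.2·20.6) = 374.64/420.24 ≈ 0.891491  ⇒  B ≈ 26.9388°
cos(C) = (a² + b² − c²)/(2ab) = (104.04 + 153.76 − 424.36)/(2·10.2·12.4) = -166.56/252.96 ≈ -0.658444  ⇒  C ≈ 131.181°
Check: A + B + C ≈ 180°

A = 21.88°, B = 26.94°, C = 131.2°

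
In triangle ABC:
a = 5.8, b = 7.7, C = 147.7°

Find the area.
Two sides and the included angle (SAS): A = ½·a·b·sin(C) = ½·5.8·7.7·sin(147.7°)
sin(147.7°) ≈ 0.534352
A ≈ ½·44.66·0.534352 = 22.33·0.534352 ≈ 11.9321

Area = 11.93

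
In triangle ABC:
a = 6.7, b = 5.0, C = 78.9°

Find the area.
Two sides and the included angle (SAS): A = ½·a·b·sin(C) = ½·6.7·5.0·sin(78.9°)
sin(78.9°) ≈ 0.981293
A ≈ ½·33.5·0.981293 = 16.75·0.981293 ≈ 16.4367

Area = 16.44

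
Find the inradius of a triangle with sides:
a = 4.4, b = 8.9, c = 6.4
r = Area/s where s is the semi-perimeter.
s = (4.4 + 8.9 + 6.4)/2 = 19.7/2 = 9.85
Area = √(s(s−a)(s−b)(s−c)) = √(9.85·5.45·0.95·3.45) ≈ √175.944 ≈ 13.2644
r ≈ 13.2644/9.85 ≈ 1.34664

r = 1.347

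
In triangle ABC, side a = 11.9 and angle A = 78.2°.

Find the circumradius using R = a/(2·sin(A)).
R = a/(2·sin(A)) = 11.9/(2·sin(78.2°))
sin(78.2°) ≈ 0.978867
R ≈ 11.9/(2·0.978867) = 11.9/1.95773 ≈ 6.07845

R = 6.078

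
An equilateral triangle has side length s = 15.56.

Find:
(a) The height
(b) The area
(a) The height splits the triangle into two 30-60-90 halves: h = s·√3/2 = 15.56·1.73205/2 ≈ 26.9507/2 ≈ 13.4754
(b) Area = (√3/4)·s² = (√3/4)·15.56² = (√3/4)·242.1136 ≈ 0.433013·242.1136 ≈ 104.838

Height = 13.48, Area = 104.8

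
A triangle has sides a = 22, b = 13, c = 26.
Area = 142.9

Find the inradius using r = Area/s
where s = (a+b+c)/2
s = (22 + 13 + 26)/2 = 61/2 = 30.5
r = Area/s = 142.9/30.5 ≈ 4.68525

r = 4.685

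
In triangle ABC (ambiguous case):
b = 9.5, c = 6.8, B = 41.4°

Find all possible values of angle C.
b/sin(B) = c/sin(C)  ⇒  sin(C) = c·sin(B)/b = 6.8·sin(41.4°)/9.5
sin(41.4°) ≈ 0.661312
sin(C) ≈ 6.8·0.661312/9.5 ≈ 4.49692/9.5 ≈ 0.47336
Candidate 1: C₁ = arcsin(0.47336) ≈ 28.2526°  →  A = 180° − 41.4° − 28.2526° ≈ 110.347° > 0, valid
Candidate 2: C₂ = 180° − C₁ ≈ 151.747°  →  A = 180° − 41.4° − 151.747° ≈ -13.1474° ≤ 0, not a valid triangle

C = 28.25° (one solution)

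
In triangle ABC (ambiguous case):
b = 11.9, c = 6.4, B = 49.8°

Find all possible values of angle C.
b/sin(B) = c/sin(C)  ⇒  sin(C) = c·sin(B)/b = 6.4·sin(49.8°)/11.9
sin(49.8°) ≈ 0.763796
sin(C) ≈ 6.4·0.763796/11.9 ≈ 4.88829/11.9 ≈ 0.410781
Candidate 1: C₁ = arcsin(0.410781) ≈ 24.2539°  →  A = 180° − 49.8° − 24.2539° ≈ 105.946° > 0, valid
Candidate 2: C₂ = 180° − C₁ ≈ 155.746°  →  A = 180° − 49.8° − 155.746° ≈ -25.5461° ≤ 0, not a valid triangle

C = 24.25° (one solution)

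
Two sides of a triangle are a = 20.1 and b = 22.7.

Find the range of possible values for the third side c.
Triangle inequality: |a − b| < c < a + b
|a − b| = |20.1 − 22.7| = 2.6
a + b = 20.1 + 22.7 = 42.8

2.6 < c < 42.8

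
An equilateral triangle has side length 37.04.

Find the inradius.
r = Area/s with s the semi-perimeter.
Area = (√3/4)·37.04² = (√3/4)·1371.9616 ≈ 0.433013·1371.9616 ≈ 594.077
s = 3·37.04/2 = 55.56
r ≈ 594.077/55.56 ≈ 10.6925
(Equivalently r = side/(2√3) = 37.04/3.4641 ≈ 10.6925.)

r = 10.69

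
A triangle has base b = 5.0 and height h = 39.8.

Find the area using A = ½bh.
A = ½·b·h = ½·5.0·39.8 = ½·199 = 99.5

Area = 99.5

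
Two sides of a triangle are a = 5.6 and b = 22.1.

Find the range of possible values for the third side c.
Triangle inequality: |a − b| < c < a + b
|a − b| = |5.6 − 22.1| = 16.5
a + b = 5.6 + 22.1 = 27.7

16.5 < c < 27.7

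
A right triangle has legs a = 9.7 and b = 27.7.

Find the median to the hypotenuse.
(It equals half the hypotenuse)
Hypotenuse c = √(a² + b²) = √(94.09 + 767.29) = √861.38 ≈ 29.3493
Median to hypotenuse = c/2 ≈ 29.3493/2 ≈ 14.6746

Median = 14.67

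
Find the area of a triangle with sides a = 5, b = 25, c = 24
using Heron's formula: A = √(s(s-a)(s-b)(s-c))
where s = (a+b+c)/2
s = (5 + 25 + 24)/2 = 54/2 = 27
s − a = 22, s − b = 2, s − c = 3
s(s−a)(s−b)(s−c) = 27·22·2·3 = 3564
Area = √3564 ≈ 59.6992

s = 27.0, Area = 59.7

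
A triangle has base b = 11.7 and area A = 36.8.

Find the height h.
A = ½·b·h  ⇒  h = 2A/b = 2·36.8/11.7 = 73.6/11.7 ≈ 6.2906

h = 6.291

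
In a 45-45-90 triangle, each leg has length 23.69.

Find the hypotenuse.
In a 45-45-90 triangle the sides are in ratio 1 : 1 : √2, so hypotenuse = leg·√2.
Hypotenuse = 23.69·√2 ≈ 23.69·1.41421 ≈ 33.5027

Hypotenuse = 23.69√2 = 33.5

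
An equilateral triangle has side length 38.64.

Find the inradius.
r = Area/s with s the semi-perimeter.
Area = (√3/4)·38.64² = (√3/4)·1493.0496 ≈ 0.433013·1493.0496 ≈ 646.509
s = 3·38.64/2 = 57.96
r ≈ 646.509/57.96 ≈ 11.1544
(Equivalently r = side/(2√3) = 38.64/3.4641 ≈ 11.1544.)

r = 11.15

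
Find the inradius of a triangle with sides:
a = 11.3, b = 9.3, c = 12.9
r = Area/s where s is the semi-perimeter.
s = (11.3 + 9.3 + 12.9)/2 = 33.5/2 = 16.75
Area = √(s(s−a)(s−b)(s−c)) = √(16.75·5.45·7.45·3.85) ≈ √2618.35 ≈ 51.1699
r ≈ 51.1699/16.75 ≈ 3.05492

r = 3.055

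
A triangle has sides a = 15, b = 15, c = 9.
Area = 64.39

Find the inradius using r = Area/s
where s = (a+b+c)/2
s = (15 + 15 + 9)/2 = 39/2 = 19.5
r = Area/s = 64.39/19.5 ≈ 3.30205

r = 3.302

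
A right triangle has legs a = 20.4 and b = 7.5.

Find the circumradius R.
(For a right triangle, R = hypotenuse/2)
Hypotenuse c = √(a² + b²) = √(416.16 + 56.25) = √472.41 ≈ 21.735
R = c/2 ≈ 21.735/2 ≈ 10.8675

R = 10.87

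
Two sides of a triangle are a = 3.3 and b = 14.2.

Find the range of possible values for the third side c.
Triangle inequality: |a − b| < c < a + b
|a − b| = |3.3 − 14.2| = 10.9
a + b = 3.3 + 14.2 = 17.5

10.9 < c < 17.5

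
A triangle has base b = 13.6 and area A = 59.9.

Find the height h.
A = ½·b·h  ⇒  h = 2A/b = 2·59.9/13.6 = 119.8/13.6 ≈ 8.80882

h = 8.809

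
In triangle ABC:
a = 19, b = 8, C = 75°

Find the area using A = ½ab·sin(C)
A = ½·a·b·sin(C) = ½·19·8·sin(75°)
sin(75°) ≈ 0.965926
A ≈ ½·152·0.965926 = 76·0.965926 ≈ 73.4104

Area = 73.41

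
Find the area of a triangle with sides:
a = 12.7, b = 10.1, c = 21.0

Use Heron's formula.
s = (12.7 + 10.1 + 21.0)/2 = 43.8/2 = 21.9
s − a = 9.2, s − b = 11.8, s − c = 0.9
s(s−a)(s−b)(s−c) = 21.9·9.2·11.8·0.9 ≈ 2139.72
Area = √2139.72 ≈ 46.2571

Area = 46.26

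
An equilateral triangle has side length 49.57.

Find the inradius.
r = Area/s with s the semi-perimeter.
Area = (√3/4)·49.57² = (√3/4)·2457.1849 ≈ 0.433013·2457.1849 ≈ 1063.99
s = 3·49.57/2 = 74.355
r ≈ 1063.99/74.355 ≈ 14.3096
(Equivalently r = side/(2√3) = 49.57/3.4641 ≈ 14.3096.)

r = 14.31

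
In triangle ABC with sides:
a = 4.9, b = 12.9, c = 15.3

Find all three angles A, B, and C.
Law of cosines for each angle (a² = 24.01, b² = 166.41, c² = 234.09):
cos(A) = (b² + c² − a²)/(2bc) = (166.41 + 234.09 − 24.01)/(2·12.9·15.3) = 376.49/394.74 ≈ 0.953767  ⇒  A ≈ 17.4905°
cos(B) = (a² + c² − b²)/(2ac) = (24.01 + 234.09 − 166.41)/(2·4.9·15.3) = 91.69/149.94 ≈ 0.611511  ⇒  B ≈ 52.3011°
cos(C) = (a² + b² − c²)/(2ab) = (24.01 + 166.41 − 234.09)/(2·4.9·12.9) = -43.67/126.42 ≈ -0.345436  ⇒  C ≈ 110.208°
Check: A + B + C ≈ 180°

A = 17.49°, B = 52.3°, C = 110.2°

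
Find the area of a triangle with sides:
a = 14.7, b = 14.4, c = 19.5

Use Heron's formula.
s = (14.7 + 14.4 + 19.5)/2 = 48.6/2 = 24.3
s − a = 9.6, s − b = 9.9, s − c = 4.8
s(s−a)(s−b)(s−c) = 24.3·9.6·9.9·4.8 ≈ 11085.5
Area = √11085.5 ≈ 105.288

Area = 105.3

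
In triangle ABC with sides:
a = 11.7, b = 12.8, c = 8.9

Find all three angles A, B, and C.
Law of cosines for each angle (a² = 136.89, b² = 163.84, c² = 79.21):
cos(A) = (b² + c² − a²)/(2bc) = (163.84 + 79.21 − 136.89)/(2·12.8·8.9) = 106.16/227.84 ≈ 0.465941  ⇒  A ≈ 62.2289°
cos(B) = (a² + c² − b²)/(2ac) = (136.89 + 79.21 − 163.84)/(2·11.7·8.9) = 52.26/208.26 ≈ 0.250936  ⇒  B ≈ 75.4671°
cos(C) = (a² + b² − c²)/(2ab) = (136.89 + 163.84 − 79.21)/(2·11.7·12.8) = 221.52/299.52 ≈ 0.739583  ⇒  C ≈ 42.3041°
Check: A + B + C ≈ 180°

A = 62.23°, B = 75.47°, C = 42.3°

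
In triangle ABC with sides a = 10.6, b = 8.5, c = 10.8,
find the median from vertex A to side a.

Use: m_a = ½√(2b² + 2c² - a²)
m_a = ½√(2·8.5² + 2·10.8² − 10.6²) = ½√(2·72.25 + 2·116.64 − 112.36) = ½√(144.5 + 233.28 − 112.36) = ½√265.42
√265.42 ≈ 16.2917, so m_a ≈ 8.14586

m_a = 8.146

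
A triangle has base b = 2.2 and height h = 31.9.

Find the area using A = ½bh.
A = ½·b·h = ½·2.2·31.9 = ½·70.18 = 35.09

Area = 35.09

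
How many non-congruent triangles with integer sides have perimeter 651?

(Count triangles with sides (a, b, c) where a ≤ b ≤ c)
Let a ≤ b ≤ c with a + b + c = 651. The only binding inequality is a + b > c, i.e. 651 − c > c, so c < 651/2; and c ≥ 651/3 since c is the largest side.
So 217 ≤ c ≤ 325. For each c, b runs from ⌈(651 − c)/2⌉ up to c (then a = 651 − b − c satisfies 1 ≤ a ≤ b automatically), giving c − ⌈(651 − c)/2⌉ + 1 choices.
Summing over c: 1 + 2 + 4 + 5 + … + 161 + 163  (109 terms, c = 217, …, 325) = 8911
Check (closed form: nearest integer to p²/48 for even p, (p+3)²/48 for odd p): (651+3)²/48 = 654²/48 = 427716/48 ≈ 8910.75 → 8911

8911 triangles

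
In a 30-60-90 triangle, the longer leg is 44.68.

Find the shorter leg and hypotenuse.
In a 30-60-90 triangle the sides are in ratio 1 : √3 : 2, so short leg = long leg/√3 and hypotenuse = 2·(short leg).
Short leg = 44.68/√3 ≈ 44.68/1.73205 ≈ 25.796
Hypotenuse = 2·25.796 ≈ 51.592

Short leg = 25.8, Hypotenuse = 51.59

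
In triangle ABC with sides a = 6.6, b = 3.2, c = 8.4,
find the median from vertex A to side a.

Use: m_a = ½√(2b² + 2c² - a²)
m_a = ½√(2·3.2² + 2·8.4² − 6.6²) = ½√(2·10.24 + 2·70.56 − 43.56) = ½√(20.48 + 141.12 − 43.56) = ½√118.04
√118.04 ≈ 10.8646, so m_a ≈ 5.43231

m_a = 5.432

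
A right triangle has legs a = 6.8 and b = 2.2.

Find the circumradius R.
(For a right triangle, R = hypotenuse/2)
Hypotenuse c = √(a² + b²) = √(46.24 + 4.84) = √51.08 ≈ 7.14703
R = c/2 ≈ 7.14703/2 ≈ 3.57351

R = 3.574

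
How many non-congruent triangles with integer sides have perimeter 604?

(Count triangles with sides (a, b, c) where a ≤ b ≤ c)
Let a ≤ b ≤ c with a + b + c = 604. The only binding inequality is a + b > c, i.e. 604 − c > c, so c < 604/2; and c ≥ 604/3 since c is the largest side.
So 202 ≤ c ≤ 301. For each c, b runs from ⌈(604 − c)/2⌉ up to c (then a = 604 − b − c satisfies 1 ≤ a ≤ b automatically), giving c − ⌈(604 − c)/2⌉ + 1 choices.
Summing over c: 2 + 3 + 5 + 6 + … + 149 + 150  (100 terms, c = 202, …, 301) = 7600
Check (closed form: nearest integer to p²/48 for even p, (p+3)²/48 for odd p): 604²/48 = 364816/48 ≈ 7600.33 → 7600

7600 triangles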